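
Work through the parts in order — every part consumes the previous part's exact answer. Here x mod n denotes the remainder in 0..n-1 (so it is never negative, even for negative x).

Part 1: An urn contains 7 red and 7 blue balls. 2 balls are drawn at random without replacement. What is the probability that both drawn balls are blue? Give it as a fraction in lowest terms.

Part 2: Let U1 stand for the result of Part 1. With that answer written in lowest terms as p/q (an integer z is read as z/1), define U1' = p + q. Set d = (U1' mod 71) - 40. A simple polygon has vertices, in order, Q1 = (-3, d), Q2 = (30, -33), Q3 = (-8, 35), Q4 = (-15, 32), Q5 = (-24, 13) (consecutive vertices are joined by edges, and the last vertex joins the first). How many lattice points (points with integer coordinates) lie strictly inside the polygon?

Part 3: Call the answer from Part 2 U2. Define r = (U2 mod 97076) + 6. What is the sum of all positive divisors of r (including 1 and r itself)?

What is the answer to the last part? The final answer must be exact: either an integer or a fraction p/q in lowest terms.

2520

Part 1: total draws C(14,2) = 91; favorable C(7,2) = 21; P = 3/13; answer 3/13
Part 2: U1 = 3/13; threaded value p + q = 16; d = -24; cross terms: (-3*-33 - 30*-24)=819, (30*35 - -8*-33)=786, (-8*32 - -15*35)=269, (-15*13 - -24*32)=573, (-24*-24 - -3*13)=615; twice the area = |3062| = 3062; area = 1531; boundary points = 3 + 2 + 1 + 1 + 1 = 8; strictly interior points = area - boundary/2 + 1 = 1528; answer 1528
Part 3: U2 = 1528; r = 1534; 1534 = 2 * 13 * 59; sigma = (1 + 2) * (1 + 13) * (1 + 59) = 3 * 14 * 60 = 2520; answer 2520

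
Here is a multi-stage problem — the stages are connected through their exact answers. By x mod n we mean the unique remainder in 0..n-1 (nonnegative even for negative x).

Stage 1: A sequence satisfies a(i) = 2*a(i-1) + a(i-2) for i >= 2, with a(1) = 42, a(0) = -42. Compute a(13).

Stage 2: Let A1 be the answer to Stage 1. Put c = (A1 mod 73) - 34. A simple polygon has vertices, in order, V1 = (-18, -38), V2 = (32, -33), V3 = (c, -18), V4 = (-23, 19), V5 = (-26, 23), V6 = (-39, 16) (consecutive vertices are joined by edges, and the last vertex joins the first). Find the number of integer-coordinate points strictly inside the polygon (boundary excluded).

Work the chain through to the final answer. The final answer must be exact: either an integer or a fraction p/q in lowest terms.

Stage 1: a(2) = 2*(42) + 1*(-42) = 42; iterating: a(2)=42, a(3)=126, a(4)=294, a(5)=714, a(6)=1722, a(7)=4158, a(8)=10038, a(9)=24234, a(10)=58506, a(11)=141246, a(12)=340998, a(13)=823242; answer 823242
Stage 2: A1 = 823242; c = -13; cross terms: (-18*-33 - 32*-38)=1810, (32*-18 - -13*-33)=-1005, (-13*19 - -23*-18)=-661, (-23*23 - -26*19)=-35, (-26*16 - -39*23)=481, (-39*-38 - -18*16)=1770; twice the area = |2360| = 2360; area = 1180; boundary points = 5 + 15 + 1 + 1 + 1 + 3 = 26; strictly interior points = area - boundary/2 + 1 = 1168; answer 1168

1168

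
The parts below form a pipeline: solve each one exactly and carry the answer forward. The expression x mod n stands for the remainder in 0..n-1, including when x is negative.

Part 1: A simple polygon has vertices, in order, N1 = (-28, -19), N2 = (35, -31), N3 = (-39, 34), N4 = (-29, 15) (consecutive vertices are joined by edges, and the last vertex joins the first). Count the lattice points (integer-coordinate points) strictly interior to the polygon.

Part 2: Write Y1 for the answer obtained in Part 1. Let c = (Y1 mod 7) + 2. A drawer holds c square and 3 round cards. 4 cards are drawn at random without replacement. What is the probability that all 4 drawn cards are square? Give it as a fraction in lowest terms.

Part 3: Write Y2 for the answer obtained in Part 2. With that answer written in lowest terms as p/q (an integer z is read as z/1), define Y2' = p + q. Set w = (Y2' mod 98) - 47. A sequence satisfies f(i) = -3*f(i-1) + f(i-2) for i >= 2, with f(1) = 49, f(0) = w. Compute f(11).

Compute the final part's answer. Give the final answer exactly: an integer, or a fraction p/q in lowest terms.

7232428

Part 1: cross terms: (-28*-31 - 35*-19)=1533, (35*34 - -39*-31)=-19, (-39*15 - -29*34)=401, (-29*-19 - -28*15)=971; twice the area = |2886| = 2886; area = 1443; boundary points = 3 + 1 + 1 + 1 = 6; strictly interior points = area - boundary/2 + 1 = 1441; answer 1441
Part 2: Y1 = 1441; c = 8; total draws C(11,4) = 330; favorable C(8,4) = 70; P = 7/33; answer 7/33
Part 3: Y2 = 7/33; threaded value p + q = 40; w = -7; f(2) = -3*(49) + 1*(-7) = -154; iterating: f(2)=-154, f(3)=511, f(4)=-1687, f(5)=5572, f(6)=-18403, f(7)=60781, f(8)=-200746, f(9)=663019, f(10)=-2189803, f(11)=7232428; answer 7232428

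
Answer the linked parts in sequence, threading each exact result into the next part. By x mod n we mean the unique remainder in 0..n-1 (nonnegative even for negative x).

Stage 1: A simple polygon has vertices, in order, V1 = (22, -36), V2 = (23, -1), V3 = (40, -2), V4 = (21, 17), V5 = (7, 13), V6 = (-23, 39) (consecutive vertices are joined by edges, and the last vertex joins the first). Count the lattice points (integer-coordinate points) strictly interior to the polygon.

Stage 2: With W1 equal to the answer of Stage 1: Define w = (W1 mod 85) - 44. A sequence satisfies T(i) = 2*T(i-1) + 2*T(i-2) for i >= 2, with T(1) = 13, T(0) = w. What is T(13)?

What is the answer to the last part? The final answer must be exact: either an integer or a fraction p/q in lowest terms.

4368832

Stage 1: cross terms: (22*-1 - 23*-36)=806, (23*-2 - 40*-1)=-6, (40*17 - 21*-2)=722, (21*13 - 7*17)=154, (7*39 - -23*13)=572, (-23*-36 - 22*39)=-30; twice the area = |2218| = 2218; area = 1109; boundary points = 1 + 1 + 19 + 2 + 2 + 15 = 40; strictly interior points = area - boundary/2 + 1 = 1090; answer 1090
Stage 2: W1 = 1090; w = 26; T(2) = 2*(13) + 2*(26) = 78; iterating: T(2)=78, T(3)=182, T(4)=520, T(5)=1404, T(6)=3848, T(7)=10504, T(8)=28704, T(9)=78416, T(10)=214240, T(11)=585312, T(12)=1599104, T(13)=4368832; answer 4368832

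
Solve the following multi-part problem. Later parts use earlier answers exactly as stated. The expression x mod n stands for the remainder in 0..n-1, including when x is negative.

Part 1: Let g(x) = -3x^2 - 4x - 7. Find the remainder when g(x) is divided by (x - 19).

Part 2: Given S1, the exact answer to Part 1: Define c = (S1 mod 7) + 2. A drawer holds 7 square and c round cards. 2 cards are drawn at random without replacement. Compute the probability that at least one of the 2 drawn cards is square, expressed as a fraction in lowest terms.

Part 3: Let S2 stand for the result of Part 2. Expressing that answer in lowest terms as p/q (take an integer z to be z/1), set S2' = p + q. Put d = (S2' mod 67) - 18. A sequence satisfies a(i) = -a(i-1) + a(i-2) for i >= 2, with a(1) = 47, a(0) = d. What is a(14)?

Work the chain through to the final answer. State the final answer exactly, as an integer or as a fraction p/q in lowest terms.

-7700

Part 1: remainder = value at the root: -3*(19)^2 - 4*(19)^1 - 7 = (-1083) + (-76) + (-7) = -1166; answer -1166
Part 2: S1 = -1166; c = 5; total draws C(12,2) = 66; complement C(5,2) = 10; favorable 66 - 10 = 56; P = 28/33; answer 28/33
Part 3: S2 = 28/33; threaded value p + q = 61; d = 43; a(2) = -1*(47) + 1*(43) = -4; iterating: a(2)=-4, a(3)=51, a(4)=-55, a(5)=106, a(6)=-161, a(7)=267, a(8)=-428, a(9)=695, a(10)=-1123, a(11)=1818, a(12)=-2941, a(13)=4759, a(14)=-7700; answer -7700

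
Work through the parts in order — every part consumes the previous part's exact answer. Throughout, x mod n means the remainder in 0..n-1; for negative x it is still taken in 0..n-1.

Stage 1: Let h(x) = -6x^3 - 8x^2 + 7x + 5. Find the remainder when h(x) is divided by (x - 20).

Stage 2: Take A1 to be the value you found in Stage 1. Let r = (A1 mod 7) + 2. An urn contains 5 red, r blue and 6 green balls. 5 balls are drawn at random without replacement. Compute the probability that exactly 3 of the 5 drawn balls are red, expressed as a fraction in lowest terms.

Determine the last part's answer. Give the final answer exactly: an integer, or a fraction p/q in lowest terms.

275/2184

Stage 1: remainder = value at the root: -6*(20)^3 - 8*(20)^2 + 7*(20)^1 + 5 = (-48000) + (-3200) + (140) + (5) = -51055; answer -51055
Stage 2: A1 = -51055; r = 5; total draws C(16,5) = 4368; favorable C(5,3)*C(11,2) = 550; P = 275/2184; answer 275/2184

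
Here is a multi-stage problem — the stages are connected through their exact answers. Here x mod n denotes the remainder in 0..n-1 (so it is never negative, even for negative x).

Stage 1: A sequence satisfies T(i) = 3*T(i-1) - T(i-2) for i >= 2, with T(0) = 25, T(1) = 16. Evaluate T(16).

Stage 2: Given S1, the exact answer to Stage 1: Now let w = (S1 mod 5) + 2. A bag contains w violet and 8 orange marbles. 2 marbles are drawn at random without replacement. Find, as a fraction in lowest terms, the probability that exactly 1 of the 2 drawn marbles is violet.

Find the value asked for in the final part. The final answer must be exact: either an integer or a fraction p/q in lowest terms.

Stage 1: T(2) = 3*(16) - 1*(25) = 23; iterating: T(2)=23, T(3)=53, T(4)=136, T(5)=355, T(6)=929, T(7)=2432, T(8)=6367, T(9)=16669, T(10)=43640, T(11)=114251, T(12)=299113, T(13)=783088, T(14)=2050151, T(15)=5367365, T(16)=14051944; answer 14051944
Stage 2: S1 = 14051944; w = 6; total draws C(14,2) = 91; favorable C(6,1)*C(8,1) = 48; P = 48/91; answer 48/91

48/91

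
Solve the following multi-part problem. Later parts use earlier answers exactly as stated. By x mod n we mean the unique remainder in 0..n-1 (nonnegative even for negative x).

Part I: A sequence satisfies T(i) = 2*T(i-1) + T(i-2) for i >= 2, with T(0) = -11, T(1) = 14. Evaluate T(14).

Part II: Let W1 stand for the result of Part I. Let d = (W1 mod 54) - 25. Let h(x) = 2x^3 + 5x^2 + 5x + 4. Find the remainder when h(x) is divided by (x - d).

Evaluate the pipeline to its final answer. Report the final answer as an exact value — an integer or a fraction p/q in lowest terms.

-278

Part I: T(2) = 2*(14) + 1*(-11) = 17; iterating: T(2)=17, T(3)=48, T(4)=113, T(5)=274, T(6)=661, T(7)=1596, T(8)=3853, T(9)=9302, T(10)=22457, T(11)=54216, T(12)=130889, T(13)=315994, T(14)=762877; answer 762877
Part II: W1 = 762877; d = -6; remainder = value at the root: 2*(-6)^3 + 5*(-6)^2 + 5*(-6)^1 + 4 = (-432) + (180) + (-30) + (4) = -278; answer -278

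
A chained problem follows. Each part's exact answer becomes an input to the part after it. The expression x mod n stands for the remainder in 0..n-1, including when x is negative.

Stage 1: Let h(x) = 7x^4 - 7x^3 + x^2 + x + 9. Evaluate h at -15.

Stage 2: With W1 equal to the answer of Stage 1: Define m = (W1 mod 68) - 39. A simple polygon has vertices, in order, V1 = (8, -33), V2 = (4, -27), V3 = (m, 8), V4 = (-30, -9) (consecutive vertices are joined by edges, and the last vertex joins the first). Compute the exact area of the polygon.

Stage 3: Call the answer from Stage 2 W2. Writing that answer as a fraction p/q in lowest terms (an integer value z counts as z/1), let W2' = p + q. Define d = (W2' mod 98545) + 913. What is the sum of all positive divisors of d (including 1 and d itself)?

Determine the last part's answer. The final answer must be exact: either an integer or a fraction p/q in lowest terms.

Stage 1: 7*(-15)^4 - 7*(-15)^3 + 1*(-15)^2 + 1*(-15)^1 + 9 = (354375) + (23625) + (225) + (-15) + (9) = 378219; answer 378219
Stage 2: W1 = 378219; m = -36; cross terms: (8*-27 - 4*-33)=-84, (4*8 - -36*-27)=-940, (-36*-9 - -30*8)=564, (-30*-33 - 8*-9)=1062; twice the area = |602| = 602; area = 301; answer 301
Stage 3: W2 = 301; threaded value p + q = 302; d = 1215; 1215 = 3^5 * 5; sigma = (1 + 3 + 9 + 27 + 81 + 243) * (1 + 5) = 364 * 6 = 2184; answer 2184

2184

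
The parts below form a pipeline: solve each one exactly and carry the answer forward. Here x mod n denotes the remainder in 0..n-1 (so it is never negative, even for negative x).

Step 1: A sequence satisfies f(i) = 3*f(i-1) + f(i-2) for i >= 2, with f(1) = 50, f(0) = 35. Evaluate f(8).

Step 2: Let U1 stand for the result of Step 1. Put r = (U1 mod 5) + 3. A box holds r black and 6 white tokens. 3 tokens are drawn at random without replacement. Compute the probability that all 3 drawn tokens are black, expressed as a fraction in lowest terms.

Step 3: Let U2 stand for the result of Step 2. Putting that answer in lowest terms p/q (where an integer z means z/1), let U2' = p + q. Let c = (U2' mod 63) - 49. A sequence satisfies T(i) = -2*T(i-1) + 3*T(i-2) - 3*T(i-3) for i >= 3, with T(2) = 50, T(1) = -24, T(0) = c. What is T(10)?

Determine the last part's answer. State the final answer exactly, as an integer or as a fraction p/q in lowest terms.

426797

Step 1: f(2) = 3*(50) + 1*(35) = 185; iterating: f(2)=185, f(3)=605, f(4)=2000, f(5)=6605, f(6)=21815, f(7)=72050, f(8)=237965; answer 237965
Step 2: U1 = 237965; r = 3; total draws C(9,3) = 84; favorable C(3,3) = 1; P = 1/84; answer 1/84
Step 3: U2 = 1/84; threaded value p + q = 85; c = -27; T(3) = -2*(50) + 3*(-24) - 3*(-27) = -91; iterating: T(3)=-91, T(4)=404, T(5)=-1231, T(6)=3947, T(7)=-12799, T(8)=41132, T(9)=-132502, T(10)=426797; answer 426797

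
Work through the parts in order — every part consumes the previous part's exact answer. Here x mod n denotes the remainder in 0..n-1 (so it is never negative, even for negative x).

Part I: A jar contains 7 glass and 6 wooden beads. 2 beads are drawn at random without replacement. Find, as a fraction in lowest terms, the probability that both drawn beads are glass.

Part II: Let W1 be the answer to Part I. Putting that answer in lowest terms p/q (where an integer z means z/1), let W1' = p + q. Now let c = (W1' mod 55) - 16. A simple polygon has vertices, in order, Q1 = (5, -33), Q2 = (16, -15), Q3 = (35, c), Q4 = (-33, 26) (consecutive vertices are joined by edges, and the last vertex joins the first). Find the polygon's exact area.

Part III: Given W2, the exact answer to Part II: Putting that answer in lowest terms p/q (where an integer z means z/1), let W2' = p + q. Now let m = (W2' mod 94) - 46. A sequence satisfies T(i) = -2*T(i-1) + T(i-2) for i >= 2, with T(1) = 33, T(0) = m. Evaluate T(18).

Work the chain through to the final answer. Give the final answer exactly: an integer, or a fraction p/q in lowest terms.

-80328729

Part I: total draws C(13,2) = 78; favorable C(7,2) = 21; P = 7/26; answer 7/26
Part II: W1 = 7/26; threaded value p + q = 33; c = 17; cross terms: (5*-15 - 16*-33)=453, (16*17 - 35*-15)=797, (35*26 - -33*17)=1471, (-33*-33 - 5*26)=959; twice the area = |3680| = 3680; area = 1840; answer 1840
Part III: W2 = 1840; threaded value p + q = 1841; m = 9; T(2) = -2*(33) + 1*(9) = -57; iterating: T(2)=-57, T(3)=147, T(4)=-351, T(5)=849, T(6)=-2049, T(7)=4947, T(8)=-11943, T(9)=28833, T(10)=-69609, T(11)=168051, T(12)=-405711, T(13)=979473, T(14)=-2364657, T(15)=5708787, T(16)=-13782231, T(17)=33273249, T(18)=-80328729; answer -80328729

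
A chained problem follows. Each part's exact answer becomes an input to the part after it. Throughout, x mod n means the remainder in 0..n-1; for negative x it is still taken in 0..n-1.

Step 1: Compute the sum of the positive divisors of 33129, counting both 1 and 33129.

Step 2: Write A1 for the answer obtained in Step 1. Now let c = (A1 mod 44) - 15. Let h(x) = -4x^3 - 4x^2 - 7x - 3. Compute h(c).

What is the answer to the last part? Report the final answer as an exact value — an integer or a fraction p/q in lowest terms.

-1620

Step 1: 33129 = 3^4 * 409; sigma = (1 + 3 + 9 + 27 + 81) * (1 + 409) = 121 * 410 = 49610; answer 49610
Step 2: A1 = 49610; c = 7; -4*(7)^3 - 4*(7)^2 - 7*(7)^1 - 3 = (-1372) + (-196) + (-49) + (-3) = -1620; answer -1620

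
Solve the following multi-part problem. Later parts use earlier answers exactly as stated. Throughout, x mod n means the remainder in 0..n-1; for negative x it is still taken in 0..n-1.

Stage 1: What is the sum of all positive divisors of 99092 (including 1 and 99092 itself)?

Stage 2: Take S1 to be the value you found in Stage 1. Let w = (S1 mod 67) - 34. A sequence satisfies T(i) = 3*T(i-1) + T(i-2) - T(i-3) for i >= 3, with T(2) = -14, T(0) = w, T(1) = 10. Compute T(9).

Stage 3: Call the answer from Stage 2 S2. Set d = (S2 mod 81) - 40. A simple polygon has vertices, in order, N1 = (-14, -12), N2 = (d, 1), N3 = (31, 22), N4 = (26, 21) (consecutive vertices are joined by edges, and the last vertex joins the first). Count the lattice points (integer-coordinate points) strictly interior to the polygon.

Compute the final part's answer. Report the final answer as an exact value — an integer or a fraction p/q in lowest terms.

Stage 1: 99092 = 2^2 * 7 * 3539; sigma = (1 + 2 + 4) * (1 + 7) * (1 + 3539) = 7 * 8 * 3540 = 198240; answer 198240
Stage 2: S1 = 198240; w = 20; T(3) = 3*(-14) + 1*(10) - 1*(20) = -52; iterating: T(3)=-52, T(4)=-180, T(5)=-578, T(6)=-1862, T(7)=-5984, T(8)=-19236, T(9)=-61830; answer -61830
Stage 3: S2 = -61830; d = 14; cross terms: (-14*1 - 14*-12)=154, (14*22 - 31*1)=277, (31*21 - 26*22)=79, (26*-12 - -14*21)=-18; twice the area = |492| = 492; area = 246; boundary points = 1 + 1 + 1 + 1 = 4; strictly interior points = area - boundary/2 + 1 = 245; answer 245

245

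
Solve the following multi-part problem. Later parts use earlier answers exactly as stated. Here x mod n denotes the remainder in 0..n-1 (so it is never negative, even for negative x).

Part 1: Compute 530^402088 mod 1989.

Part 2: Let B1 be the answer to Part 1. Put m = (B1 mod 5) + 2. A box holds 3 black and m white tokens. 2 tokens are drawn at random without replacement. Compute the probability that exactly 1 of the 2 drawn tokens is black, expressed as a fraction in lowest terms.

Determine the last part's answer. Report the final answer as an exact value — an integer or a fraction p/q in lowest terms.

4/7

Part 1: squarings mod 1989: 530^1=530, 530^2=451, 530^4=523, 530^8=1036, 530^16=1225, 530^32=919, 530^64=1225, 530^128=919, 530^256=1225, 530^512=919, 530^1024=1225, 530^2048=919, 530^4096=1225, 530^8192=919, 530^16384=1225, 530^32768=919, 530^65536=1225, 530^131072=919, 530^262144=1225; 530^402088 = 530^8 * 530^32 * 530^128 * 530^512 * 530^8192 * 530^131072 * 530^262144 = 1342 (mod 1989); answer 1342
Part 2: B1 = 1342; m = 4; total draws C(7,2) = 21; favorable C(3,1)*C(4,1) = 12; P = 4/7; answer 4/7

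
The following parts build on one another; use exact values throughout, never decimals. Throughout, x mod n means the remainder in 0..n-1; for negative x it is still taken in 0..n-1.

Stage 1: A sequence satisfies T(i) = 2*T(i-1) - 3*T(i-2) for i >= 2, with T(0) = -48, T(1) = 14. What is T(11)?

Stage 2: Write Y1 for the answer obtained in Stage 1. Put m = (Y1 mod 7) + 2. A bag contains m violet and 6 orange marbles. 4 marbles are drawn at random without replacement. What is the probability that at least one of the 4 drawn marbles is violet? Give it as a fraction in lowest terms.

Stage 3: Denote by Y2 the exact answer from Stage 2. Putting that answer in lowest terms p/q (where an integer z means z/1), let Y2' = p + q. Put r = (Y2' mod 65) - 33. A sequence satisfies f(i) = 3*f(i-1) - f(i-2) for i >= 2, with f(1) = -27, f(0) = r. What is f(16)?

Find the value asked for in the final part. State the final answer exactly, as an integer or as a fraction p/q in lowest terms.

-67134743

Stage 1: T(2) = 2*(14) - 3*(-48) = 172; iterating: T(2)=172, T(3)=302, T(4)=88, T(5)=-730, T(6)=-1724, T(7)=-1258, T(8)=2656, T(9)=9086, T(10)=10204, T(11)=-6850; answer -6850
Stage 2: Y1 = -6850; m = 5; total draws C(11,4) = 330; complement C(6,4) = 15; favorable 330 - 15 = 315; P = 21/22; answer 21/22
Stage 3: Y2 = 21/22; threaded value p + q = 43; r = 10; f(2) = 3*(-27) - 1*(10) = -91; iterating: f(2)=-91, f(3)=-246, f(4)=-647, f(5)=-1695, f(6)=-4438, f(7)=-11619, f(8)=-30419, f(9)=-79638, f(10)=-208495, f(11)=-545847, f(12)=-1429046, f(13)=-3741291, f(14)=-9794827, f(15)=-25643190, f(16)=-67134743; answer -67134743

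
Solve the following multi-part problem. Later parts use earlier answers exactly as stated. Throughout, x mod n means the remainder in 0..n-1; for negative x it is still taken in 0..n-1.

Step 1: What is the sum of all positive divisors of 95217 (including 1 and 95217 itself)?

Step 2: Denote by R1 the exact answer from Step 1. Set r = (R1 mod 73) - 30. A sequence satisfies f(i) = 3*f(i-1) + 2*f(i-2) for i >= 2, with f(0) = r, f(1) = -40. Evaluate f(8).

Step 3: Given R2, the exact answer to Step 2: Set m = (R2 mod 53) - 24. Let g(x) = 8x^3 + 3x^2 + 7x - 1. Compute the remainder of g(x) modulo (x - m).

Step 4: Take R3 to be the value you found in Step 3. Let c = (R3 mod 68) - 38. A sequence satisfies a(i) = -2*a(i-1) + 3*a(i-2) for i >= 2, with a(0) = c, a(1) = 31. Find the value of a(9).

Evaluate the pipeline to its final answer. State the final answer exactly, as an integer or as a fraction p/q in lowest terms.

Step 1: 95217 = 3 * 17 * 1867; sigma = (1 + 3) * (1 + 17) * (1 + 1867) = 4 * 18 * 1868 = 134496; answer 134496
Step 2: R1 = 134496; r = 0; f(2) = 3*(-40) + 2*(0) = -120; iterating: f(2)=-120, f(3)=-440, f(4)=-1560, f(5)=-5560, f(6)=-19800, f(7)=-70520, f(8)=-251160; answer -251160
Step 3: R2 = -251160; m = -17; remainder = value at the root: 8*(-17)^3 + 3*(-17)^2 + 7*(-17)^1 - 1 = (-39304) + (867) + (-119) + (-1) = -38557; answer -38557
Step 4: R3 = -38557; c = 29; a(2) = -2*(31) + 3*(29) = 25; iterating: a(2)=25, a(3)=43, a(4)=-11, a(5)=151, a(6)=-335, a(7)=1123, a(8)=-3251, a(9)=9871; answer 9871

9871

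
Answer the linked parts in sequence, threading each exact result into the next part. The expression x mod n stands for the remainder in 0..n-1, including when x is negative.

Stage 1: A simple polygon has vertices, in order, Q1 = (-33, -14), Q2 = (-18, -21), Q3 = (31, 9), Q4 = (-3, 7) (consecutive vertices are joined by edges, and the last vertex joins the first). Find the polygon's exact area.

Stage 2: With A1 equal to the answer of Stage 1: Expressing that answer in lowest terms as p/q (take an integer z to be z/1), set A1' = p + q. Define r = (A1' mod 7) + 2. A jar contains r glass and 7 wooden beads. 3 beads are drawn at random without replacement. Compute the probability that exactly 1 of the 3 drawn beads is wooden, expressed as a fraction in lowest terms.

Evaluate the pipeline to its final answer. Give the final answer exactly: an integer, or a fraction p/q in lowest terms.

Stage 1: cross terms: (-33*-21 - -18*-14)=441, (-18*9 - 31*-21)=489, (31*7 - -3*9)=244, (-3*-14 - -33*7)=273; twice the area = |1447| = 1447; area = 1447/2; answer 1447/2
Stage 2: A1 = 1447/2; threaded value p + q = 1449; r = 2; total draws C(9,3) = 84; favorable C(7,1)*C(2,2) = 7; P = 1/12; answer 1/12

1/12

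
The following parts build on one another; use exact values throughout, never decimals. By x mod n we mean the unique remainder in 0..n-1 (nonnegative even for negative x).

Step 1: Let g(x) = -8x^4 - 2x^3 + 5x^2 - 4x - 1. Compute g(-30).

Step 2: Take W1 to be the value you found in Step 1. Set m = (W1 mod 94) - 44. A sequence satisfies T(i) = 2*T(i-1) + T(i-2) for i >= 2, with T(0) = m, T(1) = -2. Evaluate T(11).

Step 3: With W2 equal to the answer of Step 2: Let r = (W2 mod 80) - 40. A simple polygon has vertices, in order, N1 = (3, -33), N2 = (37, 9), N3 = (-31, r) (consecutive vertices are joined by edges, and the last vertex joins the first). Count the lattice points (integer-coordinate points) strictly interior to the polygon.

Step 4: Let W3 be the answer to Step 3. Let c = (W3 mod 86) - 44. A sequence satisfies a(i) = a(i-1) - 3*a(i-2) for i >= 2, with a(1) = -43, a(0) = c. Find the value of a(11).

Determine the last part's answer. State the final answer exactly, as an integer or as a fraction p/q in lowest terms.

-11251

Step 1: -8*(-30)^4 - 2*(-30)^3 + 5*(-30)^2 - 4*(-30)^1 - 1 = (-6480000) + (54000) + (4500) + (120) + (-1) = -6421381; answer -6421381
Step 2: W1 = -6421381; m = -3; T(2) = 2*(-2) + 1*(-3) = -7; iterating: T(2)=-7, T(3)=-16, T(4)=-39, T(5)=-94, T(6)=-227, T(7)=-548, T(8)=-1323, T(9)=-3194, T(10)=-7711, T(11)=-18616; answer -18616
Step 3: W2 = -18616; r = -16; cross terms: (3*9 - 37*-33)=1248, (37*-16 - -31*9)=-313, (-31*-33 - 3*-16)=1071; twice the area = |2006| = 2006; area = 1003; boundary points = 2 + 1 + 17 = 20; strictly interior points = area - boundary/2 + 1 = 994; answer 994
Step 4: W3 = 994; c = 4; a(2) = 1*(-43) - 3*(4) = -55; iterating: a(2)=-55, a(3)=74, a(4)=239, a(5)=17, a(6)=-700, a(7)=-751, a(8)=1349, a(9)=3602, a(10)=-445, a(11)=-11251; answer -11251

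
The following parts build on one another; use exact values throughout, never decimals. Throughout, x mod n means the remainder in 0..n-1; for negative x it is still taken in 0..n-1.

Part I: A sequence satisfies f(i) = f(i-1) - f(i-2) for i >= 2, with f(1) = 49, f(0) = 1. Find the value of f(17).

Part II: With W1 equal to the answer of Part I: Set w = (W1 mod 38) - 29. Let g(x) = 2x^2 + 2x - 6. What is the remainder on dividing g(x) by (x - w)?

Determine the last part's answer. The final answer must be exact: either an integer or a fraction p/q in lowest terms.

Part I: f(2) = 1*(49) - 1*(1) = 48; iterating: f(2)=48, f(3)=-1, f(4)=-49, f(5)=-48, f(6)=1, f(7)=49, f(8)=48, f(9)=-1, f(10)=-49, f(11)=-48, f(12)=1, f(13)=49, f(14)=48, f(15)=-1, f(16)=-49, f(17)=-48; answer -48
Part II: W1 = -48; w = -1; remainder = value at the root: 2*(-1)^2 + 2*(-1)^1 - 6 = (2) + (-2) + (-6) = -6; answer -6

-6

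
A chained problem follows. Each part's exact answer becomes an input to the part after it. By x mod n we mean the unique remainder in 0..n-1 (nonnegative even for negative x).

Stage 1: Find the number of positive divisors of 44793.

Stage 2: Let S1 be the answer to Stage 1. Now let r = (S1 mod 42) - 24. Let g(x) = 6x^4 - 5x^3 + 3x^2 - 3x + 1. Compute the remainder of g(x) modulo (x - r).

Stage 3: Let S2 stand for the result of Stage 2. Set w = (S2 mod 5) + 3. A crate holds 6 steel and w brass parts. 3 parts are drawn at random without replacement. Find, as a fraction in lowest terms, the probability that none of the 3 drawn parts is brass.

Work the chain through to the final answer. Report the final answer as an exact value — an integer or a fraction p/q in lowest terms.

Stage 1: 44793 = 3^4 * 7 * 79; number of divisors = (4+1) * (1+1) * (1+1) = 20; answer 20
Stage 2: S1 = 20; r = -4; remainder = value at the root: 6*(-4)^4 - 5*(-4)^3 + 3*(-4)^2 - 3*(-4)^1 + 1 = (1536) + (320) + (48) + (12) + (1) = 1917; answer 1917
Stage 3: S2 = 1917; w = 5; total draws C(11,3) = 165; favorable C(6,3) = 20; P = 4/33; answer 4/33

4/33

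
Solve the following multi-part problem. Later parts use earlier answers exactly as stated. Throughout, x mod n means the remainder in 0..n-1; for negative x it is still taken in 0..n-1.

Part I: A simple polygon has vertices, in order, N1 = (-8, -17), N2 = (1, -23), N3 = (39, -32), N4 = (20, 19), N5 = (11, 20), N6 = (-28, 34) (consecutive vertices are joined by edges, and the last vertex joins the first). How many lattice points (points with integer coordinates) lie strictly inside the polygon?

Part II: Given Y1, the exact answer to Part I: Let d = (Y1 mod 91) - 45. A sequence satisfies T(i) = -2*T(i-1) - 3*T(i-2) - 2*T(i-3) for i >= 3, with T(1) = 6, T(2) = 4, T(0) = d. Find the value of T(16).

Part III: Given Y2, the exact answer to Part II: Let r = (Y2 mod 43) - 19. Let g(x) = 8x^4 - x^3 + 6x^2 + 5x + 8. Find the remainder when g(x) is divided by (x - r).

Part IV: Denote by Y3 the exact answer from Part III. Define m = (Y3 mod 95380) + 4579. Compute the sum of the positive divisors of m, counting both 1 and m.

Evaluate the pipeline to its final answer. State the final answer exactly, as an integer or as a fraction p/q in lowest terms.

40698

Part I: cross terms: (-8*-23 - 1*-17)=201, (1*-32 - 39*-23)=865, (39*19 - 20*-32)=1381, (20*20 - 11*19)=191, (11*34 - -28*20)=934, (-28*-17 - -8*34)=748; twice the area = |4320| = 4320; area = 2160; boundary points = 3 + 1 + 1 + 1 + 1 + 1 = 8; strictly interior points = area - boundary/2 + 1 = 2157; answer 2157
Part II: Y1 = 2157; d = 19; T(3) = -2*(4) - 3*(6) - 2*(19) = -64; iterating: T(3)=-64, T(4)=104, T(5)=-24, T(6)=-136, T(7)=136, T(8)=184, T(9)=-504, T(10)=184, T(11)=776, T(12)=-1096, T(13)=-504, T(14)=2744, T(15)=-1784, T(16)=-3656; answer -3656
Part III: Y2 = -3656; r = 23; remainder = value at the root: 8*(23)^4 - 1*(23)^3 + 6*(23)^2 + 5*(23)^1 + 8 = (2238728) + (-12167) + (3174) + (115) + (8) = 2229858; answer 2229858
Part IV: Y3 = 2229858; m = 40697; 40697 is prime, so its only divisors are 1 and 40697; sigma = 1 + 40697 = 40698; answer 40698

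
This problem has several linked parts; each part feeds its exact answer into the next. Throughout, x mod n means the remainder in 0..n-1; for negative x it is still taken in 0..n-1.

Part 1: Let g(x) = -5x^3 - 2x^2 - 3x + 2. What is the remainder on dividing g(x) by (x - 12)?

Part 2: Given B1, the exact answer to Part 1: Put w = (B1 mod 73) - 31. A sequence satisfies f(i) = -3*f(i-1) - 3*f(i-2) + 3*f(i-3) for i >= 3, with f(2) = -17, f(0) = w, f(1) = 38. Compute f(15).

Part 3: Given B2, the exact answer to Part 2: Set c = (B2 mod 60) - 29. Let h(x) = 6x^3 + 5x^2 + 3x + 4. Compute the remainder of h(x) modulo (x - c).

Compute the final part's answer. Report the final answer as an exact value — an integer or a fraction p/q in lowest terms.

Part 1: remainder = value at the root: -5*(12)^3 - 2*(12)^2 - 3*(12)^1 + 2 = (-8640) + (-288) + (-36) + (2) = -8962; answer -8962
Part 2: B1 = -8962; w = -14; f(3) = -3*(-17) - 3*(38) + 3*(-14) = -105; iterating: f(3)=-105, f(4)=480, f(5)=-1176, f(6)=1773, f(7)=-351, f(8)=-7794, f(9)=29754, f(10)=-66933, f(11)=88155, f(12)=25596, f(13)=-542052, f(14)=1813833, f(15)=-3738555; answer -3738555
Part 3: B2 = -3738555; c = 16; remainder = value at the root: 6*(16)^3 + 5*(16)^2 + 3*(16)^1 + 4 = (24576) + (1280) + (48) + (4) = 25908; answer 25908

25908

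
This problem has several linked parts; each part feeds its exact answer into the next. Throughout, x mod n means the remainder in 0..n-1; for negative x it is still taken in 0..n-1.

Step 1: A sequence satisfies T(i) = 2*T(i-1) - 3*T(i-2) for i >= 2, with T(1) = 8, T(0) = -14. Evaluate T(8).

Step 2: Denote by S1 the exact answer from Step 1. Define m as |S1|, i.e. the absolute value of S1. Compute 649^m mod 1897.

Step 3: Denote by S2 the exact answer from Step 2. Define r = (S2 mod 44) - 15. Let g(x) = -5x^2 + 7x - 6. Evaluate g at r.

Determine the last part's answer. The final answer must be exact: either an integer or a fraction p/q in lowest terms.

Step 1: T(2) = 2*(8) - 3*(-14) = 58; iterating: T(2)=58, T(3)=92, T(4)=10, T(5)=-256, T(6)=-542, T(7)=-316, T(8)=994; answer 994
Step 2: S1 = 994; m = 994; squarings mod 1897: 649^1=649, 649^2=67, 649^4=695, 649^8=1187, 649^16=1395, 649^32=1600, 649^64=947, 649^128=1425, 649^256=835, 649^512=1026; 649^994 = 649^2 * 649^32 * 649^64 * 649^128 * 649^256 * 649^512 = 170 (mod 1897); answer 170
Step 3: S2 = 170; r = 23; -5*(23)^2 + 7*(23)^1 - 6 = (-2645) + (161) + (-6) = -2490; answer -2490

-2490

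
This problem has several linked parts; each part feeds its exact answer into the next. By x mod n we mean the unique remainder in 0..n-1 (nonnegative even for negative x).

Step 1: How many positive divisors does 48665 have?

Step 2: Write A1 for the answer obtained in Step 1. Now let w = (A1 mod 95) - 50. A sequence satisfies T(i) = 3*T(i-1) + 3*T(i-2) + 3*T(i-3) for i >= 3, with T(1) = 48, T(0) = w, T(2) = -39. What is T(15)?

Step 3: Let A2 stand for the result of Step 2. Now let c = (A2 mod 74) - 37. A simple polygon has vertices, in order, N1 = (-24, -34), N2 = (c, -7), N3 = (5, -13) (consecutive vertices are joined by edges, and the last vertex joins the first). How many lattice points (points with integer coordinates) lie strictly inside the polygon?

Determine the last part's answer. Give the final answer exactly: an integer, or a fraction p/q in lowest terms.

Step 1: 48665 = 5 * 9733; number of divisors = (1+1) * (1+1) = 4; answer 4
Step 2: A1 = 4; w = -46; T(3) = 3*(-39) + 3*(48) + 3*(-46) = -111; iterating: T(3)=-111, T(4)=-306, T(5)=-1368, T(6)=-5355, T(7)=-21087, T(8)=-83430, T(9)=-329616, T(10)=-1302399, T(11)=-5146335, T(12)=-20335050, T(13)=-80351352, T(14)=-317498211, T(15)=-1254553839; answer -1254553839
Step 3: A2 = -1254553839; c = 18; cross terms: (-24*-7 - 18*-34)=780, (18*-13 - 5*-7)=-199, (5*-34 - -24*-13)=-482; twice the area = |99| = 99; area = 99/2; boundary points = 3 + 1 + 1 = 5; strictly interior points = area - boundary/2 + 1 = 48; answer 48

48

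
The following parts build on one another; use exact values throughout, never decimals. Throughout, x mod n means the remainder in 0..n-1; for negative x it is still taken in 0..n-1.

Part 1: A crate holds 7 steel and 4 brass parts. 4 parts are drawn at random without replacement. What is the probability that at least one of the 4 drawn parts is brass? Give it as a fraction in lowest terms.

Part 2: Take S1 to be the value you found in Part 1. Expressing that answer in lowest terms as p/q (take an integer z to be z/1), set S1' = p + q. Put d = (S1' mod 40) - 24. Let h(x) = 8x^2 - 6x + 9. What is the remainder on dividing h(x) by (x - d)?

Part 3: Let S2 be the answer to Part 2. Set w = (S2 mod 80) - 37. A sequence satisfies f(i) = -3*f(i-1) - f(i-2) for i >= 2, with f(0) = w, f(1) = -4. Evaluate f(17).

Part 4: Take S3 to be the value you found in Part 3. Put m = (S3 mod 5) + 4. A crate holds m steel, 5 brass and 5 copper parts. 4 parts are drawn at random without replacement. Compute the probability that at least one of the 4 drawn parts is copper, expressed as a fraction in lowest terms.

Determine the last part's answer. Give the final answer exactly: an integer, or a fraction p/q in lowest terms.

Part 1: total draws C(11,4) = 330; complement C(7,4) = 35; favorable 330 - 35 = 295; P = 59/66; answer 59/66
Part 2: S1 = 59/66; threaded value p + q = 125; d = -19; remainder = value at the root: 8*(-19)^2 - 6*(-19)^1 + 9 = (2888) + (114) + (9) = 3011; answer 3011
Part 3: S2 = 3011; w = 14; f(2) = -3*(-4) - 1*(14) = -2; iterating: f(2)=-2, f(3)=10, f(4)=-28, f(5)=74, f(6)=-194, f(7)=508, f(8)=-1330, f(9)=3482, f(10)=-9116, f(11)=23866, f(12)=-62482, f(13)=163580, f(14)=-428258, f(15)=1121194, f(16)=-2935324, f(17)=7684778; answer 7684778
Part 4: S3 = 7684778; m = 7; total draws C(17,4) = 2380; complement C(12,4) = 495; favorable 2380 - 495 = 1885; P = 377/476; answer 377/476

377/476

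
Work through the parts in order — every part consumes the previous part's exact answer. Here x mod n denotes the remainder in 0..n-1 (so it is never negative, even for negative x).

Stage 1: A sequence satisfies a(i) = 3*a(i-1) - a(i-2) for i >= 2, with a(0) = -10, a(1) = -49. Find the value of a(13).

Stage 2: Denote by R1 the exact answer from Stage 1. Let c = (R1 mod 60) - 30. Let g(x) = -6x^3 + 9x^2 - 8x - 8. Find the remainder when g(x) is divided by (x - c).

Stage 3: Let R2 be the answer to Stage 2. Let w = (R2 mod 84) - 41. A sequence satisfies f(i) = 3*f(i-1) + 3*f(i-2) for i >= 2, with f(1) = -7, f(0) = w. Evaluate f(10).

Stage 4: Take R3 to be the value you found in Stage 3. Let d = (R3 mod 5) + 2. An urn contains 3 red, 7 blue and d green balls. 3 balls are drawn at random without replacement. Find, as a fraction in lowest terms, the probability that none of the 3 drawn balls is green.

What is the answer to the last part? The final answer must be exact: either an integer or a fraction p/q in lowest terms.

Stage 1: a(2) = 3*(-49) - 1*(-10) = -137; iterating: a(2)=-137, a(3)=-362, a(4)=-949, a(5)=-2485, a(6)=-6506, a(7)=-17033, a(8)=-44593, a(9)=-116746, a(10)=-305645, a(11)=-800189, a(12)=-2094922, a(13)=-5484577; answer -5484577
Stage 2: R1 = -5484577; c = -7; remainder = value at the root: -6*(-7)^3 + 9*(-7)^2 - 8*(-7)^1 - 8 = (2058) + (441) + (56) + (-8) = 2547; answer 2547
Stage 3: R2 = 2547; w = -14; f(2) = 3*(-7) + 3*(-14) = -63; iterating: f(2)=-63, f(3)=-210, f(4)=-819, f(5)=-3087, f(6)=-11718, f(7)=-44415, f(8)=-168399, f(9)=-638442, f(10)=-2420523; answer -2420523
Stage 4: R3 = -2420523; d = 4; total draws C(14,3) = 364; favorable C(10,3) = 120; P = 30/91; answer 30/91

30/91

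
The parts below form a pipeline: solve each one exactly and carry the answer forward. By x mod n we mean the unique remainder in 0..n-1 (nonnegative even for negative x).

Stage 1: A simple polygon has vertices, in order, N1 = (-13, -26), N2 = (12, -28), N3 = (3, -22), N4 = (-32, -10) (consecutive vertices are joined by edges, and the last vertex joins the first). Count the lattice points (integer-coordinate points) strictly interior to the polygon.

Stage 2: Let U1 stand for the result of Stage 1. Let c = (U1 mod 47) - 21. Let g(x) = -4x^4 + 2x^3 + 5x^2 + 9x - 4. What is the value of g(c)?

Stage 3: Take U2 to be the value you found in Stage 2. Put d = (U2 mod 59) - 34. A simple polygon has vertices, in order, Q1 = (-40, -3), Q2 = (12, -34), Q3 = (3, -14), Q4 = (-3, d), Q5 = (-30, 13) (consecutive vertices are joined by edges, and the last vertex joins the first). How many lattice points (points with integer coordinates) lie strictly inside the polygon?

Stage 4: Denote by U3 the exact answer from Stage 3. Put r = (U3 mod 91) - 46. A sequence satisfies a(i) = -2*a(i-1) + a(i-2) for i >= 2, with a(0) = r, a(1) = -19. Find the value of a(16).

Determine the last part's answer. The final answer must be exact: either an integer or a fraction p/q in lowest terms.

1534858

Stage 1: cross terms: (-13*-28 - 12*-26)=676, (12*-22 - 3*-28)=-180, (3*-10 - -32*-22)=-734, (-32*-26 - -13*-10)=702; twice the area = |464| = 464; area = 232; boundary points = 1 + 3 + 1 + 1 = 6; strictly interior points = area - boundary/2 + 1 = 230; answer 230
Stage 2: U1 = 230; c = 21; -4*(21)^4 + 2*(21)^3 + 5*(21)^2 + 9*(21)^1 - 4 = (-777924) + (18522) + (2205) + (189) + (-4) = -757012; answer -757012
Stage 3: U2 = -757012; d = -17; cross terms: (-40*-34 - 12*-3)=1396, (12*-14 - 3*-34)=-66, (3*-17 - -3*-14)=-93, (-3*13 - -30*-17)=-549, (-30*-3 - -40*13)=610; twice the area = |1298| = 1298; area = 649; boundary points = 1 + 1 + 3 + 3 + 2 = 10; strictly interior points = area - boundary/2 + 1 = 645; answer 645
Stage 4: U3 = 645; r = -38; a(2) = -2*(-19) + 1*(-38) = 0; iterating: a(2)=0, a(3)=-19, a(4)=38, a(5)=-95, a(6)=228, a(7)=-551, a(8)=1330, a(9)=-3211, a(10)=7752, a(11)=-18715, a(12)=45182, a(13)=-109079, a(14)=263340, a(15)=-635759, a(16)=1534858; answer 1534858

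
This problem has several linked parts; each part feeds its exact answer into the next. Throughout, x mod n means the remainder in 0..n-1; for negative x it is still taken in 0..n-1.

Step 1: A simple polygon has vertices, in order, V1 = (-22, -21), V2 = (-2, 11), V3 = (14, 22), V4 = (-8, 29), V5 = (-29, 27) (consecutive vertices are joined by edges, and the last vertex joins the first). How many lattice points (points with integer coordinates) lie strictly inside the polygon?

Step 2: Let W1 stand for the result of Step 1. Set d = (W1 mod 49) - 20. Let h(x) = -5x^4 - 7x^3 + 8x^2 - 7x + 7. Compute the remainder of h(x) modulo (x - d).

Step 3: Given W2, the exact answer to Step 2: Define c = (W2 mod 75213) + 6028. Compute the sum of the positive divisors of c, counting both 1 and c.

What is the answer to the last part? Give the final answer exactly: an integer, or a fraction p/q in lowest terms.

Step 1: cross terms: (-22*11 - -2*-21)=-284, (-2*22 - 14*11)=-198, (14*29 - -8*22)=582, (-8*27 - -29*29)=625, (-29*-21 - -22*27)=1203; twice the area = |1928| = 1928; area = 964; boundary points = 4 + 1 + 1 + 1 + 1 = 8; strictly interior points = area - boundary/2 + 1 = 961; answer 961
Step 2: W1 = 961; d = 10; remainder = value at the root: -5*(10)^4 - 7*(10)^3 + 8*(10)^2 - 7*(10)^1 + 7 = (-50000) + (-7000) + (800) + (-70) + (7) = -56263; answer -56263
Step 3: W2 = -56263; c = 24978; 24978 = 2 * 3 * 23 * 181; sigma = (1 + 2) * (1 + 3) * (1 + 23) * (1 + 181) = 3 * 4 * 24 * 182 = 52416; answer 52416

52416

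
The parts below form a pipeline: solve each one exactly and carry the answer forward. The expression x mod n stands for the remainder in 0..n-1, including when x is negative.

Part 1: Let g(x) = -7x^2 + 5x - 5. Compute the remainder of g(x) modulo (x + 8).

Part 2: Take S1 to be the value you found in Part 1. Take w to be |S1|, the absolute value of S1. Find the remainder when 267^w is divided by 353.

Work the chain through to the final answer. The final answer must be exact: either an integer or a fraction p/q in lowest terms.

184

Part 1: remainder = value at the root: -7*(-8)^2 + 5*(-8)^1 - 5 = (-448) + (-40) + (-5) = -493; answer -493
Part 2: S1 = -493; w = 493; squarings mod 353: 267^1=267, 267^2=336, 267^4=289, 267^8=213, 267^16=185, 267^32=337, 267^64=256, 267^128=231, 267^256=58; 267^493 = 267^1 * 267^4 * 267^8 * 267^32 * 267^64 * 267^128 * 267^256 = 184 (mod 353); answer 184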